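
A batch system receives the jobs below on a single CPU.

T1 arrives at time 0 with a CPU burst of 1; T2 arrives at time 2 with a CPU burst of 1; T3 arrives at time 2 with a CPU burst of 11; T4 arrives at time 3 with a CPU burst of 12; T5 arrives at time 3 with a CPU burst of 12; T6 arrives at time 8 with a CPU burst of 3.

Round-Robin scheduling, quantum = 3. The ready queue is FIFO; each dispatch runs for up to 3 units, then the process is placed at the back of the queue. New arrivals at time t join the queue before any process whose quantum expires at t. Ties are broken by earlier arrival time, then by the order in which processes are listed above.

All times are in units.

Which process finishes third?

T6

Timeline: | T1 0-1 | idle 1-2 | T2 2-3 | T3 3-6 | T4 6-9 | T5 9-12 | T3 12-15 | T6 15-18 | T4 18-21 | T5 21-24 | T3 24-27 | T4 27-30 | T5 30-33 | T3 33-35 | T4 35-38 | T5 38-41 |
Completion: T1=1  T2=3  T3=35  T4=38  T5=41  T6=18
Finish order: T1 → T2 → T6 → T3 → T4 → T5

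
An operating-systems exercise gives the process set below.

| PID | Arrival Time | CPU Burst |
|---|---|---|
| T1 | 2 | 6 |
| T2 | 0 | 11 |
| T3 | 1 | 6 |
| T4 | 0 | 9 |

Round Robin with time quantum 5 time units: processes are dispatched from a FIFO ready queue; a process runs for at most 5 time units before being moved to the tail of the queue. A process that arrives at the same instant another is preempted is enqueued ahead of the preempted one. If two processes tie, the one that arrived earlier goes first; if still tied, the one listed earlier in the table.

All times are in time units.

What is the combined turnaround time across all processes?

Gantt: | T2 0-5 | T4 5-10 | T3 10-15 | T1 15-20 | T2 20-25 | T4 25-29 | T3 29-30 | T1 30-31 | T2 31-32 |
Completion: T1=31  T2=32  T3=30  T4=29
Turnaround (C−A): T1=29  T2=32  T3=29  T4=29
Turnaround = completion − arrival: T1=29, T2=32, T3=29, T4=29
Total turnaround = 29 + 32 + 29 + 29 = 119

119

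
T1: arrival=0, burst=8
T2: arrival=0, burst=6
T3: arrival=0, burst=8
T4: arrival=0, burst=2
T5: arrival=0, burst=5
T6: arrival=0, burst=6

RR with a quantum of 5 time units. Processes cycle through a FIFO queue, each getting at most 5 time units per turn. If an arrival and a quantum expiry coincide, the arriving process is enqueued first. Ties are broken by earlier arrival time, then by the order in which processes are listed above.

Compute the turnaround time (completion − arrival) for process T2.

31

Timeline: | T1 0-5 | T2 5-10 | T3 10-15 | T4 15-17 | T5 17-22 | T6 22-27 | T1 27-30 | T2 30-31 | T3 31-34 | T6 34-35 |
Completion: T1=30  T2=31  T3=34  T4=17  T5=22  T6=35
Turnaround(T2) = completion − arrival = 31 − 0 = 31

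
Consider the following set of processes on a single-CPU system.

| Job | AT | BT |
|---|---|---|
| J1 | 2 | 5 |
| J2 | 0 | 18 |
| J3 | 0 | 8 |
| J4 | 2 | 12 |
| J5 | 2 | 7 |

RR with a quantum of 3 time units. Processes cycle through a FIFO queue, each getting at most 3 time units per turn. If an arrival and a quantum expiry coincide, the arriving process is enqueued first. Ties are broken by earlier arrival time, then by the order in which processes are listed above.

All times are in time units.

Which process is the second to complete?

J3

Gantt: | J2 0-3 | J3 3-6 | J1 6-9 | J4 9-12 | J5 12-15 | J2 15-18 | J3 18-21 | J1 21-23 | J4 23-26 | J5 26-29 | J2 29-32 | J3 32-34 | J4 34-37 | J5 37-38 | J2 38-41 | J4 41-44 | J2 44-50 |
Completion: J1=23  J2=50  J3=34  J4=44  J5=38
Turnaround (C−A): J1=21  J2=50  J3=34  J4=42  J5=36
Finish order: J1 → J3 → J5 → J4 → J2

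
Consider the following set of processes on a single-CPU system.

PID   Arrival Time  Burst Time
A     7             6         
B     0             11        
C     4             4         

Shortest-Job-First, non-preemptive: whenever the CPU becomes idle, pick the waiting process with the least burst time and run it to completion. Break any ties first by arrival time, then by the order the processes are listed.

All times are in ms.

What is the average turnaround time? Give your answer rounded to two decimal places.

Schedule: | B 0-11 | C 11-15 | A 15-21 |
Completion: A=21  B=11  C=15
Turnaround times: A=14, B=11, C=11
Average turnaround = (14+11+11) / 3 = 36/3 = 12.00

12.00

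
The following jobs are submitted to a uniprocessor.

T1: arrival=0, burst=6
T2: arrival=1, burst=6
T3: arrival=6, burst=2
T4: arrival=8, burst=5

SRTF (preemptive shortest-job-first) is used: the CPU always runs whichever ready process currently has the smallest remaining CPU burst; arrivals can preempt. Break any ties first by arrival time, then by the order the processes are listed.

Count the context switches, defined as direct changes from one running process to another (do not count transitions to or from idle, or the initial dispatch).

Timeline: | T1 0-6 | T3 6-8 | T4 8-13 | T2 13-19 |
Completion: T1=6  T2=19  T3=8  T4=13
Turnaround (C−A): T1=6  T2=18  T3=2  T4=5

3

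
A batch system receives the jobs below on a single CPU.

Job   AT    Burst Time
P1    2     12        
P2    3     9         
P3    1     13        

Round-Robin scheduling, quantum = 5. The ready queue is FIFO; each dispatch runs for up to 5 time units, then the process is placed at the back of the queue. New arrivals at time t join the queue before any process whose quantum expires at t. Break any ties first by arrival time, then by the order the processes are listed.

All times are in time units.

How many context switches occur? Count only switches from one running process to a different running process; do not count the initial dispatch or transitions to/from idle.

Gantt: | idle 0-1 | P3 1-6 | P1 6-11 | P2 11-16 | P3 16-21 | P1 21-26 | P2 26-30 | P3 30-33 | P1 33-35 |
Completion: P1=35  P2=30  P3=33

7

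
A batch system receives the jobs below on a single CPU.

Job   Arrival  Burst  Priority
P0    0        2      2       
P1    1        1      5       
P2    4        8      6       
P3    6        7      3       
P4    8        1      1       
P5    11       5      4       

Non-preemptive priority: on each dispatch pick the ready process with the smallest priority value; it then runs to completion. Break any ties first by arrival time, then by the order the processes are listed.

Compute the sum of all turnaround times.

Schedule: | P0 0-2 | P1 2-3 | idle 3-4 | P2 4-12 | P4 12-13 | P3 13-20 | P5 20-25 |
Completion: P0=2  P1=3  P2=12  P3=20  P4=13  P5=25
Turnaround = completion − arrival: P0=2, P1=2, P2=8, P3=14, P4=5, P5=14
Total turnaround = 2 + 2 + 8 + 14 + 5 + 14 = 45

45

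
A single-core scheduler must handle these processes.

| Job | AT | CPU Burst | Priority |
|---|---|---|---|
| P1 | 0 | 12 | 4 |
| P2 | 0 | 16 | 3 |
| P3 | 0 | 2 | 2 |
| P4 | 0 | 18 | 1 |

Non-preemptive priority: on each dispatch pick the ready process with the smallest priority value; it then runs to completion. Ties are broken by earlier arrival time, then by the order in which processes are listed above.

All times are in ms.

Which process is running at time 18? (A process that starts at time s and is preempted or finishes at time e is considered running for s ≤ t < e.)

P3

Timeline: | P4 0-18 | P3 18-20 | P2 20-36 | P1 36-48 |
Completion: P1=48  P2=36  P3=20  P4=18
Turnaround (C−A): P1=48  P2=36  P3=20  P4=18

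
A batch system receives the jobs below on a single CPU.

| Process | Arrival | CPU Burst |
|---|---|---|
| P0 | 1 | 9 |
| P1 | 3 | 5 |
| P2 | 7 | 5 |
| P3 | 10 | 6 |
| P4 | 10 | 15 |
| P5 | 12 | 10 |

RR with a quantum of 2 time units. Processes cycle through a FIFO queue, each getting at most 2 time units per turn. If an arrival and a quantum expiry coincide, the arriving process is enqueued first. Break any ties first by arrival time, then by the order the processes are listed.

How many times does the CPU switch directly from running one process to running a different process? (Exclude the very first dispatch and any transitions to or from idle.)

Schedule: | idle 0-1 | P0 1-3 | P1 3-5 | P0 5-7 | P1 7-9 | P2 9-11 | P0 11-13 | P1 13-14 | P3 14-16 | P4 16-18 | P2 18-20 | P5 20-22 | P0 22-24 | P3 24-26 | P4 26-28 | P2 28-29 | P5 29-31 | P0 31-32 | P3 32-34 | P4 34-36 | P5 36-38 | P4 38-40 | P5 40-42 | P4 42-44 | P5 44-46 | P4 46-51 |
Completion: P0=32  P1=14  P2=29  P3=34  P4=51  P5=46
Turnaround (C−A): P0=31  P1=11  P2=22  P3=24  P4=41  P5=34

24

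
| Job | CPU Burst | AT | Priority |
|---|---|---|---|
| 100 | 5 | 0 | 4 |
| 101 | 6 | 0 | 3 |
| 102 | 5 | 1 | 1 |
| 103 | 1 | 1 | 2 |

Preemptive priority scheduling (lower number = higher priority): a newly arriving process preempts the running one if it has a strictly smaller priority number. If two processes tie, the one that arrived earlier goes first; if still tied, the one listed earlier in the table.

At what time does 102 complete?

6

Schedule: | 101 0-1 | 102 1-6 | 103 6-7 | 101 7-12 | 100 12-17 |
Completion: 100=17  101=12  102=6  103=7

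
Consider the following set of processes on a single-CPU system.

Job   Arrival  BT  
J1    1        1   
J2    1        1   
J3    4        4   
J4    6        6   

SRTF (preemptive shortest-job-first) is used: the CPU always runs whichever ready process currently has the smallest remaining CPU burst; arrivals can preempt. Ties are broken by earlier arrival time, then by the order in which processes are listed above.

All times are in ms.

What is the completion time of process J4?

14

Schedule: | idle 0-1 | J1 1-2 | J2 2-3 | idle 3-4 | J3 4-8 | J4 8-14 |
Completion: J1=2  J2=3  J3=8  J4=14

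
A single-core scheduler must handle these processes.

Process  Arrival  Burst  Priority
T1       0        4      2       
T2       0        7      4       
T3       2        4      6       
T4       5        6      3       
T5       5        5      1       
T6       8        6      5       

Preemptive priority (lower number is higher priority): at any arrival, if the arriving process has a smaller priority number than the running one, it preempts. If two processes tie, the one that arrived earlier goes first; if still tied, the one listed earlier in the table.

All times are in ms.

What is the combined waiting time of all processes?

60

Timeline: | T1 0-4 | T2 4-5 | T5 5-10 | T4 10-16 | T2 16-22 | T6 22-28 | T3 28-32 |
Completion: T1=4  T2=22  T3=32  T4=16  T5=10  T6=28
Waiting = turnaround − burst: T1=0, T2=15, T3=26, T4=5, T5=0, T6=14
Total waiting = 0 + 15 + 26 + 5 + 0 + 14 = 60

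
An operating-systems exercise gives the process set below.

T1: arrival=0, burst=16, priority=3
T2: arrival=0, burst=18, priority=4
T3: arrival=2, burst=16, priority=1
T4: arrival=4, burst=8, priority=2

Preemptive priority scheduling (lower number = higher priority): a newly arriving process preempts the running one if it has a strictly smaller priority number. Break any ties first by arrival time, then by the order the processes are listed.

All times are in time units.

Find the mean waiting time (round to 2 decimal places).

19.50

Schedule: | T1 0-2 | T3 2-18 | T4 18-26 | T1 26-40 | T2 40-58 |
Completion: T1=40  T2=58  T3=18  T4=26
Turnaround (C−A): T1=40  T2=58  T3=16  T4=22
Waiting times: T1=24, T2=40, T3=0, T4=14
Average waiting = (24+40+0+14) / 4 = 78/4 = 19.50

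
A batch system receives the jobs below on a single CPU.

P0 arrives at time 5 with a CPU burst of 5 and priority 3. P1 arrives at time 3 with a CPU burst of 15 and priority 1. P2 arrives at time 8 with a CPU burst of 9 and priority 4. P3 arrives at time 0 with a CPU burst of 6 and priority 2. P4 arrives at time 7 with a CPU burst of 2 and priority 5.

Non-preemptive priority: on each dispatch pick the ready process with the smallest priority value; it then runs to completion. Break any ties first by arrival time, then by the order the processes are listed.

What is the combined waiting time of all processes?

Timeline: | P3 0-6 | P1 6-21 | P0 21-26 | P2 26-35 | P4 35-37 |
Completion: P0=26  P1=21  P2=35  P3=6  P4=37
Turnaround (C−A): P0=21  P1=18  P2=27  P3=6  P4=30
Waiting = turnaround − burst: P0=16, P1=3, P2=18, P3=0, P4=28
Total waiting = 16 + 3 + 18 + 0 + 28 = 65

65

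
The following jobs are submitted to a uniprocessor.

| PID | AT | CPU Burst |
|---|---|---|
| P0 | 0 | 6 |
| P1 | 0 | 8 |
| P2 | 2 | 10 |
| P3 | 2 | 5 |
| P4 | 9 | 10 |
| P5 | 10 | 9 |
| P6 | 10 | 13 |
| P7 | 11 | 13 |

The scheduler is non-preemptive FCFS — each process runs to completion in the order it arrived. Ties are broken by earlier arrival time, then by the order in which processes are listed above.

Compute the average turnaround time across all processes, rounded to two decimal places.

Timeline: | P0 0-6 | P1 6-14 | P2 14-24 | P3 24-29 | P4 29-39 | P5 39-48 | P6 48-61 | P7 61-74 |
Completion: P0=6  P1=14  P2=24  P3=29  P4=39  P5=48  P6=61  P7=74
Turnaround (C−A): P0=6  P1=14  P2=22  P3=27  P4=30  P5=38  P6=51  P7=63
Turnaround times: P0=6, P1=14, P2=22, P3=27, P4=30, P5=38, P6=51, P7=63
Average turnaround = (6+14+22+27+30+38+51+63) / 8 = 251/8 = 31.38

31.38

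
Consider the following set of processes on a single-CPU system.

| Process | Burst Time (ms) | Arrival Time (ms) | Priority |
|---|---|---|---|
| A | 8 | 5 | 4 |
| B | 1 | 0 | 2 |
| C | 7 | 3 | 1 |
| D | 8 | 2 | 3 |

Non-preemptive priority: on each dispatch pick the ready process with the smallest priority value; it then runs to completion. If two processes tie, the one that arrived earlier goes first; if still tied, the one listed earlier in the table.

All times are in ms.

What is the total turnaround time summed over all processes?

Schedule: | B 0-1 | idle 1-2 | D 2-10 | C 10-17 | A 17-25 |
Completion: A=25  B=1  C=17  D=10
Turnaround (C−A): A=20  B=1  C=14  D=8
Turnaround = completion − arrival: A=20, B=1, C=14, D=8
Total turnaround = 20 + 1 + 14 + 8 = 43

43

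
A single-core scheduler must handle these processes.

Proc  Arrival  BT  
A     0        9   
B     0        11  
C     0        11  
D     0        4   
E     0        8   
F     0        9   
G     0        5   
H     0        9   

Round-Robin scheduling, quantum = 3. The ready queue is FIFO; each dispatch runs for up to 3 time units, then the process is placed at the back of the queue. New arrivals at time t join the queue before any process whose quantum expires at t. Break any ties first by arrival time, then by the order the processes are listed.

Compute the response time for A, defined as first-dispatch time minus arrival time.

Timeline: | A 0-3 | B 3-6 | C 6-9 | D 9-12 | E 12-15 | F 15-18 | G 18-21 | H 21-24 | A 24-27 | B 27-30 | C 30-33 | D 33-34 | E 34-37 | F 37-40 | G 40-42 | H 42-45 | A 45-48 | B 48-51 | C 51-54 | E 54-56 | F 56-59 | H 59-62 | B 62-64 | C 64-66 |
Completion: A=48  B=64  C=66  D=34  E=56  F=59  G=42  H=62
Response(A) = first start − arrival = 0 − 0 = 0

0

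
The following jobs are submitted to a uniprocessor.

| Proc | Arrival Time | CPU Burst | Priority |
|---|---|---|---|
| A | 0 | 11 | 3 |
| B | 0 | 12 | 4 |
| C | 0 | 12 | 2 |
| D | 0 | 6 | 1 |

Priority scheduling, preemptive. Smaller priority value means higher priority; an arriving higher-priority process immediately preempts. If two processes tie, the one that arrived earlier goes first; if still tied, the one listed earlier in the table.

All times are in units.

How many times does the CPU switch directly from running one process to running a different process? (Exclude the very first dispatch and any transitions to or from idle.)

Timeline: | D 0-6 | C 6-18 | A 18-29 | B 29-41 |
Completion: A=29  B=41  C=18  D=6
Turnaround (C−A): A=29  B=41  C=18  D=6

3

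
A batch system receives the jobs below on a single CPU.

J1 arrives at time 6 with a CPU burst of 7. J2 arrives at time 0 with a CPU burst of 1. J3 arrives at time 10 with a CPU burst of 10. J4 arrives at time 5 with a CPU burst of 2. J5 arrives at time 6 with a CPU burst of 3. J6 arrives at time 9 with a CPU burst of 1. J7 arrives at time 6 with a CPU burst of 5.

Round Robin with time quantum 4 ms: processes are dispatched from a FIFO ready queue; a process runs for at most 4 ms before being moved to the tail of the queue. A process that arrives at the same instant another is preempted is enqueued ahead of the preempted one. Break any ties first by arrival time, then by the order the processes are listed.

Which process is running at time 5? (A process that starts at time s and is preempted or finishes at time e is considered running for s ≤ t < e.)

J4

Schedule: | J2 0-1 | idle 1-5 | J4 5-7 | J1 7-11 | J5 11-14 | J7 14-18 | J6 18-19 | J3 19-23 | J1 23-26 | J7 26-27 | J3 27-33 |
Completion: J1=26  J2=1  J3=33  J4=7  J5=14  J6=19  J7=27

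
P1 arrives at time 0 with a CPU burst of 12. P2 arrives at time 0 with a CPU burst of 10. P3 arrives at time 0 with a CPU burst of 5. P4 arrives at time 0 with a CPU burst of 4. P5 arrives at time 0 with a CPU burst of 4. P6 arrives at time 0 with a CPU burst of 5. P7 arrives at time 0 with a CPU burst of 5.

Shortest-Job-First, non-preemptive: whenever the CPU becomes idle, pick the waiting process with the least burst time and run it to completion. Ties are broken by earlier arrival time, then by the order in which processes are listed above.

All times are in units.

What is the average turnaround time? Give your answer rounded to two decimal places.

20.57

Timeline: | P4 0-4 | P5 4-8 | P3 8-13 | P6 13-18 | P7 18-23 | P2 23-33 | P1 33-45 |
Completion: P1=45  P2=33  P3=13  P4=4  P5=8  P6=18  P7=23
Turnaround (C−A): P1=45  P2=33  P3=13  P4=4  P5=8  P6=18  P7=23
Turnaround times: P1=45, P2=33, P3=13, P4=4, P5=8, P6=18, P7=23
Average turnaround = (45+33+13+4+8+18+23) / 7 = 144/7 = 20.57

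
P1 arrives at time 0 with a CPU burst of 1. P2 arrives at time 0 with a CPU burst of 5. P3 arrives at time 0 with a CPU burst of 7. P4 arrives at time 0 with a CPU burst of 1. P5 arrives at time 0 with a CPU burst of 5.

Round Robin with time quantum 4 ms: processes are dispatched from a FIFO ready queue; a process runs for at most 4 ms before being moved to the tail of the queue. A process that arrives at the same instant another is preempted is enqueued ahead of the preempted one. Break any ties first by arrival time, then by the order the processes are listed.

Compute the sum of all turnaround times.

63

Schedule: | P1 0-1 | P2 1-5 | P3 5-9 | P4 9-10 | P5 10-14 | P2 14-15 | P3 15-18 | P5 18-19 |
Completion: P1=1  P2=15  P3=18  P4=10  P5=19
Turnaround = completion − arrival: P1=1, P2=15, P3=18, P4=10, P5=19
Total turnaround = 1 + 15 + 18 + 10 + 19 = 63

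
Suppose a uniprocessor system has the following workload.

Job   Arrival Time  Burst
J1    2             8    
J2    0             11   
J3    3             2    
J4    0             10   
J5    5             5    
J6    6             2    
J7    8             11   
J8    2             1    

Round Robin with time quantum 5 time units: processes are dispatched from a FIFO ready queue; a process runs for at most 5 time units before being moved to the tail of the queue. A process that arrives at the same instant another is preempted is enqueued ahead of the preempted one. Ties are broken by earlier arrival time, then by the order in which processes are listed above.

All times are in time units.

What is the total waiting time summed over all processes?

Timeline: | J2 0-5 | J4 5-10 | J1 10-15 | J8 15-16 | J3 16-18 | J5 18-23 | J2 23-28 | J6 28-30 | J7 30-35 | J4 35-40 | J1 40-43 | J2 43-44 | J7 44-50 |
Completion: J1=43  J2=44  J3=18  J4=40  J5=23  J6=30  J7=50  J8=16
Turnaround (C−A): J1=41  J2=44  J3=15  J4=40  J5=18  J6=24  J7=42  J8=14
Waiting = turnaround − burst: J1=33, J2=33, J3=13, J4=30, J5=13, J6=22, J7=31, J8=13
Total waiting = 33 + 33 + 13 + 30 + 13 + 22 + 31 + 13 = 188

188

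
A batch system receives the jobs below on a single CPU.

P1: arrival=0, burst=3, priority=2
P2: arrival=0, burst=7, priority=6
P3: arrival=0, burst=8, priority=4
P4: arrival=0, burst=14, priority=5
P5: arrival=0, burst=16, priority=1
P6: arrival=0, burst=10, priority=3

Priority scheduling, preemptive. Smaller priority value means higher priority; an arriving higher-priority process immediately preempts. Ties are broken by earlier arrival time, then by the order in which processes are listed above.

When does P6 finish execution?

Gantt: | P5 0-16 | P1 16-19 | P6 19-29 | P3 29-37 | P4 37-51 | P2 51-58 |
Completion: P1=19  P2=58  P3=37  P4=51  P5=16  P6=29
Turnaround (C−A): P1=19  P2=58  P3=37  P4=51  P5=16  P6=29

29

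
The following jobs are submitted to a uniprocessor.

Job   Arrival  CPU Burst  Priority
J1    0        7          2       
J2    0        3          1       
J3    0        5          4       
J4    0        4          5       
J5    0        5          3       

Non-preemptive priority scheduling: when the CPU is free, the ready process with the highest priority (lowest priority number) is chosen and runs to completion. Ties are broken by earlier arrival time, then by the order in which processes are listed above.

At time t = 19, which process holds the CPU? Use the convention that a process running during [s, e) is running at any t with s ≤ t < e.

Gantt: | J2 0-3 | J1 3-10 | J5 10-15 | J3 15-20 | J4 20-24 |
Completion: J1=10  J2=3  J3=20  J4=24  J5=15
Turnaround (C−A): J1=10  J2=3  J3=20  J4=24  J5=15

J3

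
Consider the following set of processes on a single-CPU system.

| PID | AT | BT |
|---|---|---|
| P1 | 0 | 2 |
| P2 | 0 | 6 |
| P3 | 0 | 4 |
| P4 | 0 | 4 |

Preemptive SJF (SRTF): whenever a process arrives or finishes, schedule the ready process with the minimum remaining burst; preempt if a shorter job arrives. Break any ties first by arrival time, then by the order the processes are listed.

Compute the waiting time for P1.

Gantt: | P1 0-2 | P3 2-6 | P4 6-10 | P2 10-16 |
Completion: P1=2  P2=16  P3=6  P4=10
Waiting(P1) = turnaround − burst = 2 − 2 = 0

0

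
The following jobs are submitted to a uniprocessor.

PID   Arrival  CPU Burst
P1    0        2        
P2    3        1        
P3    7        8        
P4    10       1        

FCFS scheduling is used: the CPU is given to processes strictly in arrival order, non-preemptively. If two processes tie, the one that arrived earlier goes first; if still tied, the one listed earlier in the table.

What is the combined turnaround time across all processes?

17

Timeline: | P1 0-2 | idle 2-3 | P2 3-4 | idle 4-7 | P3 7-15 | P4 15-16 |
Completion: P1=2  P2=4  P3=15  P4=16
Turnaround = completion − arrival: P1=2, P2=1, P3=8, P4=6
Total turnaround = 2 + 1 + 8 + 6 = 17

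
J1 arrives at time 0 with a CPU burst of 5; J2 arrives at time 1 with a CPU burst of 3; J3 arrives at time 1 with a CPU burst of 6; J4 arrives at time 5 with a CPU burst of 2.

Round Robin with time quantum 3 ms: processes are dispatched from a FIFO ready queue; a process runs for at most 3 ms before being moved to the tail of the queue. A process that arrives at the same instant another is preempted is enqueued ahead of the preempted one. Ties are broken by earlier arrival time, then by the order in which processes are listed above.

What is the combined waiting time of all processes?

23

Gantt: | J1 0-3 | J2 3-6 | J3 6-9 | J1 9-11 | J4 11-13 | J3 13-16 |
Completion: J1=11  J2=6  J3=16  J4=13
Turnaround (C−A): J1=11  J2=5  J3=15  J4=8
Waiting = turnaround − burst: J1=6, J2=2, J3=9, J4=6
Total waiting = 6 + 2 + 9 + 6 = 23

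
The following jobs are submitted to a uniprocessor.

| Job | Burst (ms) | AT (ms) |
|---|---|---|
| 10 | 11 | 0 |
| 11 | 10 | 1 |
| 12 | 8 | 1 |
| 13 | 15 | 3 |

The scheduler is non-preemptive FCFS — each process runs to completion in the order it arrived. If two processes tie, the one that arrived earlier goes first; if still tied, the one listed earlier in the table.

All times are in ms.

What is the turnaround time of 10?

Gantt: | 10 0-11 | 11 11-21 | 12 21-29 | 13 29-44 |
Completion: 10=11  11=21  12=29  13=44
Turnaround (C−A): 10=11  11=20  12=28  13=41
Turnaround(10) = completion − arrival = 11 − 0 = 11

11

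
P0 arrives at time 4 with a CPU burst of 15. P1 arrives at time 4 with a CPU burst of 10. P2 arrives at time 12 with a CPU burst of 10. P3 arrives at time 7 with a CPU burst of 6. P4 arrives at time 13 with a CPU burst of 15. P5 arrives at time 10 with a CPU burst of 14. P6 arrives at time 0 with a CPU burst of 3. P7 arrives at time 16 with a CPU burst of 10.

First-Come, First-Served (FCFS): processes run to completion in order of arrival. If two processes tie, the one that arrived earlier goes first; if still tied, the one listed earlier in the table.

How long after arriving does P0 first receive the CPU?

0

Timeline: | P6 0-3 | idle 3-4 | P0 4-19 | P1 19-29 | P3 29-35 | P5 35-49 | P2 49-59 | P4 59-74 | P7 74-84 |
Completion: P0=19  P1=29  P2=59  P3=35  P4=74  P5=49  P6=3  P7=84
Turnaround (C−A): P0=15  P1=25  P2=47  P3=28  P4=61  P5=39  P6=3  P7=68
Response(P0) = first start − arrival = 4 − 4 = 0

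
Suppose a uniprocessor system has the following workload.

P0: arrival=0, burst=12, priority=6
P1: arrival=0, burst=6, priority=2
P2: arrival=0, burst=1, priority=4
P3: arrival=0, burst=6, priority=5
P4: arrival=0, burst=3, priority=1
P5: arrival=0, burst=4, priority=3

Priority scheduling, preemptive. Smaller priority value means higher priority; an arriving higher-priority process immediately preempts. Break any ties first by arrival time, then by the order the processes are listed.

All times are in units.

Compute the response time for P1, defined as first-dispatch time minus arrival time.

Schedule: | P4 0-3 | P1 3-9 | P5 9-13 | P2 13-14 | P3 14-20 | P0 20-32 |
Completion: P0=32  P1=9  P2=14  P3=20  P4=3  P5=13
Response(P1) = first start − arrival = 3 − 0 = 3

3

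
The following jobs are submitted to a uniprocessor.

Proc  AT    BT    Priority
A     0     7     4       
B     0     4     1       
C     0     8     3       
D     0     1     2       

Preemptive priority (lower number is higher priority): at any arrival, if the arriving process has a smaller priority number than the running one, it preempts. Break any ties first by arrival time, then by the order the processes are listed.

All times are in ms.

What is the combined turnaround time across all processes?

42

Schedule: | B 0-4 | D 4-5 | C 5-13 | A 13-20 |
Completion: A=20  B=4  C=13  D=5
Turnaround = completion − arrival: A=20, B=4, C=13, D=5
Total turnaround = 20 + 4 + 13 + 5 = 42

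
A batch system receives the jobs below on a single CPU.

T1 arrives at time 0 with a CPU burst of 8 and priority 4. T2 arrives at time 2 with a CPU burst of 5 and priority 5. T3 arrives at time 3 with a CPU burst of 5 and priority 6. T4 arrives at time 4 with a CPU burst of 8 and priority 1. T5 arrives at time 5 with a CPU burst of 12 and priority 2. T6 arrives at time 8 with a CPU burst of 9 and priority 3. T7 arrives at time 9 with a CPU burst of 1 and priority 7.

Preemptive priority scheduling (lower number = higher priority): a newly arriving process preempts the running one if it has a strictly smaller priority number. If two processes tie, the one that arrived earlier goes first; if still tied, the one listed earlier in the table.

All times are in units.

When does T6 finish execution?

33

Timeline: | T1 0-4 | T4 4-12 | T5 12-24 | T6 24-33 | T1 33-37 | T2 37-42 | T3 42-47 | T7 47-48 |
Completion: T1=37  T2=42  T3=47  T4=12  T5=24  T6=33  T7=48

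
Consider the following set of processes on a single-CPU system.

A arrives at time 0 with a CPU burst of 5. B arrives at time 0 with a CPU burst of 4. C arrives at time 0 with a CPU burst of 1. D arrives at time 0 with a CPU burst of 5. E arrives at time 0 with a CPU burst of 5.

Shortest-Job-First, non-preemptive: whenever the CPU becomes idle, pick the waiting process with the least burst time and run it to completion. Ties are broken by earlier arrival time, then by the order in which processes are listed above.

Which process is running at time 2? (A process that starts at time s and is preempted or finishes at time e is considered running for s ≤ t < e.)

B

Timeline: | C 0-1 | B 1-5 | A 5-10 | D 10-15 | E 15-20 |
Completion: A=10  B=5  C=1  D=15  E=20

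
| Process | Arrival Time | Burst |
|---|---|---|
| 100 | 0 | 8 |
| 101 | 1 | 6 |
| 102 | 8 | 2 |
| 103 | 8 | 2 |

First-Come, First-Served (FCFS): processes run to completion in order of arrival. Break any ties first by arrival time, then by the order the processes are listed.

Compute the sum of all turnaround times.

Gantt: | 100 0-8 | 101 8-14 | 102 14-16 | 103 16-18 |
Completion: 100=8  101=14  102=16  103=18
Turnaround = completion − arrival: 100=8, 101=13, 102=8, 103=10
Total turnaround = 8 + 13 + 8 + 10 = 39

39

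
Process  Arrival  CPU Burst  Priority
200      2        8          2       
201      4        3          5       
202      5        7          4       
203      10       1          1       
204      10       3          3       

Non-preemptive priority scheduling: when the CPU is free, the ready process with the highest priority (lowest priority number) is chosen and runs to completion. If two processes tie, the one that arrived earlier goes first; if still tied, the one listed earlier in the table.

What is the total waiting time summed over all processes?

27

Schedule: | idle 0-2 | 200 2-10 | 203 10-11 | 204 11-14 | 202 14-21 | 201 21-24 |
Completion: 200=10  201=24  202=21  203=11  204=14
Turnaround (C−A): 200=8  201=20  202=16  203=1  204=4
Waiting = turnaround − burst: 200=0, 201=17, 202=9, 203=0, 204=1
Total waiting = 0 + 17 + 9 + 0 + 1 = 27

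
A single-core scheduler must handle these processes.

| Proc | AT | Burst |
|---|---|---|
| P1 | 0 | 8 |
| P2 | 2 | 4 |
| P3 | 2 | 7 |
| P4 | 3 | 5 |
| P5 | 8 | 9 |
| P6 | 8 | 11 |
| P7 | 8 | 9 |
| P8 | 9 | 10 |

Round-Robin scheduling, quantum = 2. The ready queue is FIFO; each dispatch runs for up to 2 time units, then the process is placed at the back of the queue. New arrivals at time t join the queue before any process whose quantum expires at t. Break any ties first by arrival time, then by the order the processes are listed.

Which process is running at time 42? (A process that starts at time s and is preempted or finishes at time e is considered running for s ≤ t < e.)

Gantt: | P1 0-2 | P2 2-4 | P3 4-6 | P1 6-8 | P4 8-10 | P2 10-12 | P3 12-14 | P5 14-16 | P6 16-18 | P7 18-20 | P1 20-22 | P8 22-24 | P4 24-26 | P3 26-28 | P5 28-30 | P6 30-32 | P7 32-34 | P1 34-36 | P8 36-38 | P4 38-39 | P3 39-40 | P5 40-42 | P6 42-44 | P7 44-46 | P8 46-48 | P5 48-50 | P6 50-52 | P7 52-54 | P8 54-56 | P5 56-57 | P6 57-59 | P7 59-60 | P8 60-62 | P6 62-63 |
Completion: P1=36  P2=12  P3=40  P4=39  P5=57  P6=63  P7=60  P8=62

P6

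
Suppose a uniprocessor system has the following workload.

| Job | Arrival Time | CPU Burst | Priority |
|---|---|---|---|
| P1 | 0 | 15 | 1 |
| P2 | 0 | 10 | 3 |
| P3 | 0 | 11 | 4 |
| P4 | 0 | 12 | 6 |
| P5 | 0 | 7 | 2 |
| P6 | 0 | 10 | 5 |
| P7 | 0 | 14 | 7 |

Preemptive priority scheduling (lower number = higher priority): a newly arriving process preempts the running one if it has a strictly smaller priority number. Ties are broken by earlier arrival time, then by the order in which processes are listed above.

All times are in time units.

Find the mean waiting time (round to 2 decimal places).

Gantt: | P1 0-15 | P5 15-22 | P2 22-32 | P3 32-43 | P6 43-53 | P4 53-65 | P7 65-79 |
Completion: P1=15  P2=32  P3=43  P4=65  P5=22  P6=53  P7=79
Waiting times: P1=0, P2=22, P3=32, P4=53, P5=15, P6=43, P7=65
Average waiting = (0+22+32+53+15+43+65) / 7 = 230/7 = 32.86

32.86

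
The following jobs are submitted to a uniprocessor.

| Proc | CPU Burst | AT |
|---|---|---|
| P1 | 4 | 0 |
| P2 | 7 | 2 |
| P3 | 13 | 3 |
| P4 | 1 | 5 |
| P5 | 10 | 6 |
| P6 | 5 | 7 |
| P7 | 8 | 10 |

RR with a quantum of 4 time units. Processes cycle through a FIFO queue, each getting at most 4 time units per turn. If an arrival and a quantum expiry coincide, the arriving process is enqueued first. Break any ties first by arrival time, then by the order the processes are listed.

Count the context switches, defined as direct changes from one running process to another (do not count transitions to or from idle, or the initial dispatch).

14

Gantt: | P1 0-4 | P2 4-8 | P3 8-12 | P4 12-13 | P5 13-17 | P6 17-21 | P2 21-24 | P7 24-28 | P3 28-32 | P5 32-36 | P6 36-37 | P7 37-41 | P3 41-45 | P5 45-47 | P3 47-48 |
Completion: P1=4  P2=24  P3=48  P4=13  P5=47  P6=37  P7=41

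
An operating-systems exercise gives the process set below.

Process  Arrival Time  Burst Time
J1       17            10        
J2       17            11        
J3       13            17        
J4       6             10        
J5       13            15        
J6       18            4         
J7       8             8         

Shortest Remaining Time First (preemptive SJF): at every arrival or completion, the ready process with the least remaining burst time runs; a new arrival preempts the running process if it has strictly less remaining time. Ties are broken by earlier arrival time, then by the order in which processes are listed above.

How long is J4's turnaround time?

Schedule: | idle 0-6 | J4 6-16 | J7 16-18 | J6 18-22 | J7 22-28 | J1 28-38 | J2 38-49 | J5 49-64 | J3 64-81 |
Completion: J1=38  J2=49  J3=81  J4=16  J5=64  J6=22  J7=28
Turnaround (C−A): J1=21  J2=32  J3=68  J4=10  J5=51  J6=4  J7=20
Turnaround(J4) = completion − arrival = 16 − 6 = 10

10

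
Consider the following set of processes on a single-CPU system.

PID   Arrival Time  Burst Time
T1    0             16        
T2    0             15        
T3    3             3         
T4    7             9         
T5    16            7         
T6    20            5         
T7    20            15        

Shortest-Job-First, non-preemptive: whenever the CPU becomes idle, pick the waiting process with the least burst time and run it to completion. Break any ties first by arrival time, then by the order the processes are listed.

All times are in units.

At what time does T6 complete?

Timeline: | T2 0-15 | T3 15-18 | T5 18-25 | T6 25-30 | T4 30-39 | T7 39-54 | T1 54-70 |
Completion: T1=70  T2=15  T3=18  T4=39  T5=25  T6=30  T7=54

30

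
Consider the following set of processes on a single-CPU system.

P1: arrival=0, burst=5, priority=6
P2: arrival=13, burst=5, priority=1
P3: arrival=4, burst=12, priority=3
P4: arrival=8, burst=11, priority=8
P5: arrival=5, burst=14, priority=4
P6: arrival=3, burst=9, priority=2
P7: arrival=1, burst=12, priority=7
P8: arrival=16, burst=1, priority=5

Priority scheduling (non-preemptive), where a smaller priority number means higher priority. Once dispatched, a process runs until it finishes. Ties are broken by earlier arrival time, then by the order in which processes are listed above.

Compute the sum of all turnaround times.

237

Schedule: | P1 0-5 | P6 5-14 | P2 14-19 | P3 19-31 | P5 31-45 | P8 45-46 | P7 46-58 | P4 58-69 |
Completion: P1=5  P2=19  P3=31  P4=69  P5=45  P6=14  P7=58  P8=46
Turnaround = completion − arrival: P1=5, P2=6, P3=27, P4=61, P5=40, P6=11, P7=57, P8=30
Total turnaround = 5 + 6 + 27 + 61 + 40 + 11 + 57 + 30 = 237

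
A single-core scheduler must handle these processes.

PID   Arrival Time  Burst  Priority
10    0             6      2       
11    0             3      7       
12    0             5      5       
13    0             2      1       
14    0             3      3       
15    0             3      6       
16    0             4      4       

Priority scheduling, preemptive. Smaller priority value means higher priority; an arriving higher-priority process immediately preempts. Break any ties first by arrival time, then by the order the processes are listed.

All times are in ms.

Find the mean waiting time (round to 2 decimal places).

Gantt: | 13 0-2 | 10 2-8 | 14 8-11 | 16 11-15 | 12 15-20 | 15 20-23 | 11 23-26 |
Completion: 10=8  11=26  12=20  13=2  14=11  15=23  16=15
Turnaround (C−A): 10=8  11=26  12=20  13=2  14=11  15=23  16=15
Waiting times: 10=2, 11=23, 12=15, 13=0, 14=8, 15=20, 16=11
Average waiting = (2+23+15+0+8+20+11) / 7 = 79/7 = 11.29

11.29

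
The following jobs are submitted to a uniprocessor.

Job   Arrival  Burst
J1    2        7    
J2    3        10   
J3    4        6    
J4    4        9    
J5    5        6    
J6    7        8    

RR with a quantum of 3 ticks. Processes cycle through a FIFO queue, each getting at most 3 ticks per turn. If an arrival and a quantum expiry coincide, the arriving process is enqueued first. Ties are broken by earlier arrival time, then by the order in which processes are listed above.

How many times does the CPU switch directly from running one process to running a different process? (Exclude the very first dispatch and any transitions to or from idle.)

16

Timeline: | idle 0-2 | J1 2-5 | J2 5-8 | J3 8-11 | J4 11-14 | J5 14-17 | J1 17-20 | J6 20-23 | J2 23-26 | J3 26-29 | J4 29-32 | J5 32-35 | J1 35-36 | J6 36-39 | J2 39-42 | J4 42-45 | J6 45-47 | J2 47-48 |
Completion: J1=36  J2=48  J3=29  J4=45  J5=35  J6=47
Turnaround (C−A): J1=34  J2=45  J3=25  J4=41  J5=30  J6=40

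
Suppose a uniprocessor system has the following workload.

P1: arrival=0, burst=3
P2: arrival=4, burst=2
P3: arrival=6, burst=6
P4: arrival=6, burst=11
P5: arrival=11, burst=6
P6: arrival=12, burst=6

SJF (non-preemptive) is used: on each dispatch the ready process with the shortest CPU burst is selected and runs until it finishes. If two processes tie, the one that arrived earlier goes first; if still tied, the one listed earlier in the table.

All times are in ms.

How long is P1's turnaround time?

Schedule: | P1 0-3 | idle 3-4 | P2 4-6 | P3 6-12 | P5 12-18 | P6 18-24 | P4 24-35 |
Completion: P1=3  P2=6  P3=12  P4=35  P5=18  P6=24
Turnaround (C−A): P1=3  P2=2  P3=6  P4=29  P5=7  P6=12
Turnaround(P1) = completion − arrival = 3 − 0 = 3

3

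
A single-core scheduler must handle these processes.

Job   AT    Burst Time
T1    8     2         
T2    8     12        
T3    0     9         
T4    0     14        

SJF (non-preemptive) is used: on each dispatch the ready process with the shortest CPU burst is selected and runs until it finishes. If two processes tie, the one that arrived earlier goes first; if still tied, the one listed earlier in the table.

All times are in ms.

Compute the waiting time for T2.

Timeline: | T3 0-9 | T1 9-11 | T2 11-23 | T4 23-37 |
Completion: T1=11  T2=23  T3=9  T4=37
Turnaround (C−A): T1=3  T2=15  T3=9  T4=37
Waiting(T2) = turnaround − burst = 15 − 12 = 3

3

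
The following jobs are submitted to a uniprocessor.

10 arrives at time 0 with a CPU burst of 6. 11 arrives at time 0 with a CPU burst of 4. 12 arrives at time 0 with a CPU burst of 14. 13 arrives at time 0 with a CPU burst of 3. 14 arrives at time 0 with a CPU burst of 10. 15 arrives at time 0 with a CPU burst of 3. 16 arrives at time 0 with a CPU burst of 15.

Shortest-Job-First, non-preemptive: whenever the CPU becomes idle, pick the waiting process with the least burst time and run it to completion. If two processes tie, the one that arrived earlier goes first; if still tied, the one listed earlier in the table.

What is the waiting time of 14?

16

Timeline: | 13 0-3 | 15 3-6 | 11 6-10 | 10 10-16 | 14 16-26 | 12 26-40 | 16 40-55 |
Completion: 10=16  11=10  12=40  13=3  14=26  15=6  16=55
Turnaround (C−A): 10=16  11=10  12=40  13=3  14=26  15=6  16=55
Waiting(14) = turnaround − burst = 26 − 10 = 16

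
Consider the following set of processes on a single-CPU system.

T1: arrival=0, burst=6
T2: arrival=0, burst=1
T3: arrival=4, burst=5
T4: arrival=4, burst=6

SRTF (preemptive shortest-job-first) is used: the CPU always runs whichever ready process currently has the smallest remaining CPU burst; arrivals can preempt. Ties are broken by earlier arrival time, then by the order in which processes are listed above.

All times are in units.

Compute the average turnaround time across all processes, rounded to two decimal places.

Gantt: | T2 0-1 | T1 1-7 | T3 7-12 | T4 12-18 |
Completion: T1=7  T2=1  T3=12  T4=18
Turnaround times: T1=7, T2=1, T3=8, T4=14
Average turnaround = (7+1+8+14) / 4 = 30/4 = 7.50

7.50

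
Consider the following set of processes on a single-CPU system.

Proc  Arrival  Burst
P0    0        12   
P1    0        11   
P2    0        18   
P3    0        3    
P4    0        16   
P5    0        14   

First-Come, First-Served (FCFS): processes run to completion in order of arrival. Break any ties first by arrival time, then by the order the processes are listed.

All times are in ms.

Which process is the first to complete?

Timeline: | P0 0-12 | P1 12-23 | P2 23-41 | P3 41-44 | P4 44-60 | P5 60-74 |
Completion: P0=12  P1=23  P2=41  P3=44  P4=60  P5=74
Turnaround (C−A): P0=12  P1=23  P2=41  P3=44  P4=60  P5=74
Finish order: P0 → P1 → P2 → P3 → P4 → P5

P0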